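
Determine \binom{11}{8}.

165

C(11,8) = C(11,3) by symmetry.
C(11,3) = (11·10·9) / 3! = 990 / 6 = 165.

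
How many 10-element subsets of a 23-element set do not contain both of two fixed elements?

940576

All 10-subsets: C(23,10) = 1144066. Those containing both fixed elements: C(21,8) = 203490.
1144066 − 203490 = 940576.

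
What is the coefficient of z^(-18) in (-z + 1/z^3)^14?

3003

General term: C(14,j)·(-z)^j·(1/z^3)^(14-j), with z-exponent 1j − 3(14−j) = 4j − 42.
Set 4j − 42 = -18: j = 6.
C(14,6) = 3003; (-1)^6 = 1; 1^8 = 1.
Coefficient = 3003 · 1 · 1 = 3003.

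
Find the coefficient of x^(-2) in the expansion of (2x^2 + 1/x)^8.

General term: C(8,j)·(2x^2)^j·(1/x)^(8-j), with x-exponent 2j − 1(8−j) = 3j − 8.
Set 3j − 8 = -2: j = 2.
C(8,2) = 28; 2^2 = 4; 1^6 = 1.
Coefficient = 28 · 4 · 1 = 112.

112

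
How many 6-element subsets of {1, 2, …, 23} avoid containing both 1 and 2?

94962

All 6-subsets: C(23,6) = 100947. Those containing both fixed elements: C(21,4) = 5985.
100947 − 5985 = 94962.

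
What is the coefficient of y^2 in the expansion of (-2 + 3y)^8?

16128

The general term is C(8,j)·(-2)^j·(3y)^(8-j); the y^2 term has j = 6.
C(8,6) = 28.
Coefficient = C(8,6) · (-2)^6 · 3^2 = 28 · 64 · 9 = 16128.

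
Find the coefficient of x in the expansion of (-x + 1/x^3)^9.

-36

General term: C(9,j)·(-x)^j·(1/x^3)^(9-j), with x-exponent 1j − 3(9−j) = 4j − 27.
Set 4j − 27 = 1: j = 7.
C(9,7) = 36; (-1)^7 = -1; 1^2 = 1.
Coefficient = 36 · (-1) · 1 = -36.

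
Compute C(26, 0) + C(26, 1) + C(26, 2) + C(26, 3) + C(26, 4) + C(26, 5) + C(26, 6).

313912

1 + 26 + 325 + 2600 + 14950 + 65780 + 230230 = 313912.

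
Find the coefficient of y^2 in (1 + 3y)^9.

324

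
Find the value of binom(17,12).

6188

C(17,12) = C(17,5) by symmetry.
C(17,5) = (17·16·15·14·13) / 5! = 742560 / 120 = 6188.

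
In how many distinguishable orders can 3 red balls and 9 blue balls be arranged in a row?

Choose positions for the red balls: C(12,3) = 220.

220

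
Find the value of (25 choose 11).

C(25,11) = (25·24·23·22·21·20·19·18·17·16·15) / 11! = 177925144320000 / 39916800 = 4457400.

4457400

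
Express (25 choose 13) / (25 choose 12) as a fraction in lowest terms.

C(n,k+1)/C(n,k) = (n−k)/(k+1) = (25−12)/(12+1) = 13/13 = 1.

1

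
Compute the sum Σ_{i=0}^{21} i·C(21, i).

Since i·C(21,i) = 21·C(20,i−1), the sum is 21·2^20 = 21·1048576 = 22020096.

22020096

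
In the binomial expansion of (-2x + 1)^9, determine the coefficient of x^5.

The general term is C(9,j)·(-2x)^j·(1)^(9-j); the x^5 term has j = 5.
C(9,5) = 126.
Coefficient = C(9,5) · (-2)^5 = 126 · (-32) = -4032.

-4032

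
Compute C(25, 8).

1081575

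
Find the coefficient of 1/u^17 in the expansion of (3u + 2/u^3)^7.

1344

General term: C(7,j)·(3u)^j·(2/u^3)^(7-j), with u-exponent 1j − 3(7−j) = 4j − 21.
Set 4j − 21 = -17: j = 1.
C(7,1) = 7; 3^1 = 3; 2^6 = 64.
Coefficient = 7 · 3 · 64 = 1344.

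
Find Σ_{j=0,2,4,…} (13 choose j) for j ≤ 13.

4096

Even-j terms of row 13 sum to 2^12 = 4096.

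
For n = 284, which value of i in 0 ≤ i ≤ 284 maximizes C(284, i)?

142

C(284,i) is maximized at i = 284/2 = 142.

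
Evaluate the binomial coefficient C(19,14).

11628

C(19,14) = C(19,5) by symmetry.
C(19,5) = (19·18·17·16·15) / 5! = 1395360 / 120 = 11628.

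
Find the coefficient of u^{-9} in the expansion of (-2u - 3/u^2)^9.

-489888

General term: C(9,j)·(-2u)^j·(-3/u^2)^(9-j), with u-exponent 1j − 2(9−j) = 3j − 18.
Set 3j − 18 = -9: j = 3.
C(9,3) = 84; (-2)^3 = -8; (-3)^6 = 729.
Coefficient = 84 · (-8) · 729 = -489888.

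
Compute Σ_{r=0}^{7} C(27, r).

1 + 27 + 351 + 2925 + 17550 + 80730 + 296010 + 888030 = 1285624.

1285624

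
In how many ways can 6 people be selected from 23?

100947

This is C(23,6) = 100947.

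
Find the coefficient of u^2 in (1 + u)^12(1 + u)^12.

(1 + u)^12(1 + u)^12 = (1 + u)^24, so the coefficient of u^2 is C(24,2)·1^2 = 276·1 = 276.

276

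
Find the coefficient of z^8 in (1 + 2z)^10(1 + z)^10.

Coefficient of z^8 = Σ_{j} C(10,j)·2^j·C(10,8-j)·1^(8-j) for j from 0 to 8.
= 45 + 2400 + 37800 + 241920 + 705600 + 967680 + 604800 + 153600 + 11520 = 2725365.

2725365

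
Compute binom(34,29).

C(34,29) = C(34,5) by symmetry.
C(34,5) = (34·33·32·31·30) / 5! = 33390720 / 120 = 278256.

278256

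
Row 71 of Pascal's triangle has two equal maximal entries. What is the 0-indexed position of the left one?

35

For odd n = 71, C(71,m) peaks at m = (n−1)/2 and (n+1)/2; the lesser is 35.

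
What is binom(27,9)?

4686825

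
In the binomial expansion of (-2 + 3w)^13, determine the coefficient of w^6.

-160123392

The general term is C(13,j)·(-2)^j·(3w)^(13-j); the w^6 term has j = 7.
C(13,7) = 1716.
Coefficient = C(13,7) · (-2)^7 · 3^6 = 1716 · (-128) · 729 = -160123392.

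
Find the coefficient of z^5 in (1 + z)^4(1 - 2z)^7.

210

Coefficient of z^5 = Σ_{j} C(4,j)·1^j·C(7,5-j)·(-2)^(5-j) for j from 0 to 4.
= (-672) + 2240 + (-1680) + 336 + (-14) = 210.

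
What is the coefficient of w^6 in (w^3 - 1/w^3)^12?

-792

General term: C(12,j)·(w^3)^j·(-1/w^3)^(12-j), with w-exponent 3j − 3(12−j) = 6j − 36.
Set 6j − 36 = 6: j = 7.
C(12,7) = 792; 1^7 = 1; (-1)^5 = -1.
Coefficient = 792 · 1 · (-1) = -792.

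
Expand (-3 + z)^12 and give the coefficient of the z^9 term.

-5940

The general term is C(12,j)·(-3)^j·(z)^(12-j); the z^9 term has j = 3.
C(12,3) = 220.
Coefficient = C(12,3) · (-3)^3 = 220 · (-27) = -5940.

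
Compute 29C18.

34597290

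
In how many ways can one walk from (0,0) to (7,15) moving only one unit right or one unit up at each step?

170544

Each path is a sequence of 22 steps with 7 rights: C(22,7) = 170544.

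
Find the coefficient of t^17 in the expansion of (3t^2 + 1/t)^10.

196830

General term: C(10,j)·(3t^2)^j·(1/t)^(10-j), with t-exponent 2j − 1(10−j) = 3j − 10.
Set 3j − 10 = 17: j = 9.
C(10,9) = 10; 3^9 = 19683; 1^1 = 1.
Coefficient = 10 · 19683 · 1 = 196830.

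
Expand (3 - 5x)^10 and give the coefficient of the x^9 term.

-58593750

The general term is C(10,j)·(3)^j·(-5x)^(10-j); the x^9 term has j = 1.
C(10,1) = 10.
Coefficient = C(10,1) · 3^1 · (-5)^9 = 10 · 3 · (-1953125) = -58593750.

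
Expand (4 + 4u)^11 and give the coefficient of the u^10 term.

46137344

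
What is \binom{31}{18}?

206253075

C(31,18) = C(31,13) by symmetry.
C(31,13) = (31·30·29·28·27·26·25·24·23·22·21·20·19) / 13! = 1284342188088960000 / 6227020800 = 206253075.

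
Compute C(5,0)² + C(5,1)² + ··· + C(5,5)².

252

By Vandermonde's identity, Σ C(5,k)² = C(10,5) = 252.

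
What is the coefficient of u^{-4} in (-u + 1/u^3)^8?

-56

General term: C(8,j)·(-u)^j·(1/u^3)^(8-j), with u-exponent 1j − 3(8−j) = 4j − 24.
Set 4j − 24 = -4: j = 5.
C(8,5) = 56; (-1)^5 = -1; 1^3 = 1.
Coefficient = 56 · (-1) · 1 = -56.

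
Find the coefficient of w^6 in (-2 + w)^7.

The general term is C(7,j)·(-2)^j·(w)^(7-j); the w^6 term has j = 1.
C(7,1) = 7.
Coefficient = C(7,1) · (-2)^1 = 7 · (-2) = -14.

-14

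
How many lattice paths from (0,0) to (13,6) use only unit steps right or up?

Each path is a sequence of 19 steps with 13 rights: C(19,13) = 27132.

27132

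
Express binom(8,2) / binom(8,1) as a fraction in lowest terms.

C(n,k+1)/C(n,k) = (n−k)/(k+1) = (8−1)/(1+1) = 7/2.

7/2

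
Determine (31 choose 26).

169911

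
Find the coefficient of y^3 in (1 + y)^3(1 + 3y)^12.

Coefficient of y^3 = Σ_{j} C(3,j)·1^j·C(12,3-j)·3^(3-j) for j from 0 to 3.
= 5940 + 1782 + 108 + 1 = 7831.

7831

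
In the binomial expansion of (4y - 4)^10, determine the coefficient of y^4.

The general term is C(10,j)·(4y)^j·(-4)^(10-j); the y^4 term has j = 4.
C(10,4) = 210.
Coefficient = C(10,4) · 4^4 · (-4)^6 = 210 · 256 · 4096 = 220200960.

220200960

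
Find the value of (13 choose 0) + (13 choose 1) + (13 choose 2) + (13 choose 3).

378

1 + 13 + 78 + 286 = 378.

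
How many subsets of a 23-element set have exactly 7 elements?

245157

Choose the 7 positions: C(23,7) = 245157.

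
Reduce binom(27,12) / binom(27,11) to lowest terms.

4/3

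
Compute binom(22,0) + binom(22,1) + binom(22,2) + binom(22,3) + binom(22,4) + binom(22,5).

35443

1 + 22 + 231 + 1540 + 7315 + 26334 = 35443.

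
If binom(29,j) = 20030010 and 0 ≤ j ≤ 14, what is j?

C(29,j) increases on 0 ≤ j ≤ 14. C(29,9) = 10015005 and C(29,10) = 20030010, so j = 10.

10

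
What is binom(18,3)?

816

C(18,3) = (18·17·16) / 3! = 4896 / 6 = 816.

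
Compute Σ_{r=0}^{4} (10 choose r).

1 + 10 + 45 + 120 + 210 = 386.

386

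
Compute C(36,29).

C(36,29) = C(36,7) by symmetry.
C(36,7) = (36·35·34·33·32·31·30) / 7! = 42072307200 / 5040 = 8347680.

8347680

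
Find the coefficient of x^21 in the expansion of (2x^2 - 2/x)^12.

-49152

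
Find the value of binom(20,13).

77520

C(20,13) = C(20,7) by symmetry.
C(20,7) = (20·19·18·17·16·15·14) / 7! = 390700800 / 5040 = 77520.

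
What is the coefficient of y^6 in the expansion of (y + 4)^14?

196804608

The general term is C(14,j)·(y)^j·(4)^(14-j); the y^6 term has j = 6.
C(14,6) = 3003.
Coefficient = C(14,6) · 4^8 = 3003 · 65536 = 196804608.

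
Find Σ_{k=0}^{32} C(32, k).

The entries of row 32 sum to 2^32 = 4294967296.

4294967296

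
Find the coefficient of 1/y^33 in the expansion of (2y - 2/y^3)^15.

14909440

General term: C(15,j)·(2y)^j·(-2/y^3)^(15-j), with y-exponent 1j − 3(15−j) = 4j − 45.
Set 4j − 45 = -33: j = 3.
C(15,3) = 455; 2^3 = 8; (-2)^12 = 4096.
Coefficient = 455 · 8 · 4096 = 14909440.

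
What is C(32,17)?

C(32,17) = C(32,15) by symmetry.
C(32,15) = (32·31·30·29·28·27·26·25·24·23·22·21·20·19·18) / 15! = 739781100339240960000 / 1307674368000 = 565722720.

565722720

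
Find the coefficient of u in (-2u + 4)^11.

The general term is C(11,j)·(-2u)^j·(4)^(11-j); the u^1 term has j = 1.
C(11,1) = 11.
Coefficient = C(11,1) · (-2)^1 · 4^10 = 11 · (-2) · 1048576 = -23068672.

-23068672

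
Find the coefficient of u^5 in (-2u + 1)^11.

-14784

The general term is C(11,j)·(-2u)^j·(1)^(11-j); the u^5 term has j = 5.
C(11,5) = 462.
Coefficient = C(11,5) · (-2)^5 = 462 · (-32) = -14784.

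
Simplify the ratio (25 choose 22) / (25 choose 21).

2/11

C(n,k+1)/C(n,k) = (n−k)/(k+1) = (25−21)/(21+1) = 4/22 = 2/11.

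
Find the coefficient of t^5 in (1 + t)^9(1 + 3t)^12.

Coefficient of t^5 = Σ_{j} C(9,j)·1^j·C(12,5-j)·3^(5-j) for j from 0 to 5.
= 192456 + 360855 + 213840 + 49896 + 4536 + 126 = 821709.

821709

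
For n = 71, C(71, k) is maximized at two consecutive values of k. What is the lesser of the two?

35

For odd n = 71, C(71,k) peaks at k = (n−1)/2 and (n+1)/2; the lesser is 35.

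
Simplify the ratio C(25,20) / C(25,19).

C(n,k+1)/C(n,k) = (n−k)/(k+1) = (25−19)/(19+1) = 6/20 = 3/10.

3/10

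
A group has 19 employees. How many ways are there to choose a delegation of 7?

This is C(19,7) = 50388.

50388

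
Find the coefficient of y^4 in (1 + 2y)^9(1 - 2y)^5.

Coefficient of y^4 = Σ_{j} C(9,j)·2^j·C(5,4-j)·(-2)^(4-j) for j from 0 to 4.
= 80 + (-1440) + 5760 + (-6720) + 2016 = -304.

-304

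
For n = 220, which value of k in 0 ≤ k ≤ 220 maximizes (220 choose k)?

110

C(220,k) is maximized at k = 220/2 = 110.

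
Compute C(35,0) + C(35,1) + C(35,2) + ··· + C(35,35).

34359738368

The entries of row 35 sum to 2^35 = 34359738368.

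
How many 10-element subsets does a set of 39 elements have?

635745396

C(39,10) = (39·38·37·36·35·34·33·32·31·30) / 10! = 2306992893004800 / 3628800 = 635745396.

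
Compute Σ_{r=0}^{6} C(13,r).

1 + 13 + 78 + 286 + 715 + 1287 + 1716 = 4096.

4096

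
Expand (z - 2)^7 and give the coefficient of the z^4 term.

The general term is C(7,j)·(z)^j·(-2)^(7-j); the z^4 term has j = 4.
C(7,4) = 35.
Coefficient = C(7,4) · (-2)^3 = 35 · (-8) = -280.

-280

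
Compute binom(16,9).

11440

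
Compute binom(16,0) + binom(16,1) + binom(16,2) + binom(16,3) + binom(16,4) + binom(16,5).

1 + 16 + 120 + 560 + 1820 + 4368 = 6885.

6885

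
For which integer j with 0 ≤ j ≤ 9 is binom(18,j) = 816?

C(18,j) increases on 0 ≤ j ≤ 9. C(18,2) = 153 and C(18,3) = 816, so j = 3.

3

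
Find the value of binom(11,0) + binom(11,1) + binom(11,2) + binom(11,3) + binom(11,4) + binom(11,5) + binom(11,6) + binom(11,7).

1 + 11 + 55 + 165 + 330 + 462 + 462 + 330 = 1816.

1816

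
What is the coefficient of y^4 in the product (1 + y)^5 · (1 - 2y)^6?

Coefficient of y^4 = Σ_{j} C(5,j)·1^j·C(6,4-j)·(-2)^(4-j) for j from 0 to 4.
= 240 + (-800) + 600 + (-120) + 5 = -75.

-75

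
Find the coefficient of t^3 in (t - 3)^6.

The general term is C(6,j)·(t)^j·(-3)^(6-j); the t^3 term has j = 3.
C(6,3) = 20.
Coefficient = C(6,3) · (-3)^3 = 20 · (-27) = -540.

-540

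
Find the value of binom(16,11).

4368

C(16,11) = C(16,5) by symmetry.
C(16,5) = (16·15·14·13·12) / 5! = 524160 / 120 = 4368.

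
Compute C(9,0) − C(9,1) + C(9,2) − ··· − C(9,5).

-56

The partial alternating sum Σ_{k=0}^{5} (−1)^k C(9,k) = (−1)^5 C(8,5) = -56.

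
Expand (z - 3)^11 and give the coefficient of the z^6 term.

The general term is C(11,j)·(z)^j·(-3)^(11-j); the z^6 term has j = 6.
C(11,6) = 462.
Coefficient = C(11,6) · (-3)^5 = 462 · (-243) = -112266.

-112266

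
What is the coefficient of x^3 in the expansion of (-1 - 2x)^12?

1760

The general term is C(12,j)·(-1)^j·(-2x)^(12-j); the x^3 term has j = 9.
C(12,9) = 220.
Coefficient = C(12,9) · (-1)^9 · (-2)^3 = 220 · (-1) · (-8) = 1760.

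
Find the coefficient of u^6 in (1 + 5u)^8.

437500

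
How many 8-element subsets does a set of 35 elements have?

C(35,8) = (35·34·33·32·31·30·29·28) / 8! = 948964262400 / 40320 = 23535820.

23535820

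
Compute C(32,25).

3365856

C(32,25) = C(32,7) by symmetry.
C(32,7) = (32·31·30·29·28·27·26) / 7! = 16963914240 / 5040 = 3365856.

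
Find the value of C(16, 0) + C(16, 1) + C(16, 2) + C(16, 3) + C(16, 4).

1 + 16 + 120 + 560 + 1820 = 2517.

2517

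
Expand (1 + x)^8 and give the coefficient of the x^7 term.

The general term is C(8,j)·(1)^j·(x)^(8-j); the x^7 term has j = 1.
C(8,1) = 8.
Coefficient = C(8,1) = 8.

8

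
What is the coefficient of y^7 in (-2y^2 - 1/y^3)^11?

-42240

General term: C(11,j)·(-2y^2)^j·(-1/y^3)^(11-j), with y-exponent 2j − 3(11−j) = 5j − 33.
Set 5j − 33 = 7: j = 8.
C(11,8) = 165; (-2)^8 = 256; (-1)^3 = -1.
Coefficient = 165 · 256 · (-1) = -42240.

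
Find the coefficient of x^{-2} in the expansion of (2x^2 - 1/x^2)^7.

General term: C(7,j)·(2x^2)^j·(-1/x^2)^(7-j), with x-exponent 2j − 2(7−j) = 4j − 14.
Set 4j − 14 = -2: j = 3.
C(7,3) = 35; 2^3 = 8; (-1)^4 = 1.
Coefficient = 35 · 8 · 1 = 280.

280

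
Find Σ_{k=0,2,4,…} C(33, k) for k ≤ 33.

4294967296

Half of (1+1)^33 + (1−1)^33 gives the even-index sum: 2^32 = 4294967296.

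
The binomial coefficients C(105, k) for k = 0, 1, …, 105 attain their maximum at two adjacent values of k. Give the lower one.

For odd n = 105, C(105,k) peaks at k = (n−1)/2 and (n+1)/2; the lower is 52.

52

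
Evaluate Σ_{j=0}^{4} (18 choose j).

1 + 18 + 153 + 816 + 3060 = 4048.

4048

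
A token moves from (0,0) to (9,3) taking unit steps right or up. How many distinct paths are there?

Each path is a sequence of 12 steps with 9 rights: C(12,9) = 220.

220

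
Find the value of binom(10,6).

210

C(10,6) = C(10,4) by symmetry.
C(10,4) = (10·9·8·7) / 4! = 5040 / 24 = 210.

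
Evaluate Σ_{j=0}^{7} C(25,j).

1 + 25 + 300 + 2300 + 12650 + 53130 + 177100 + 480700 = 726206.

726206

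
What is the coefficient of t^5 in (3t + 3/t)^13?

General term: C(13,j)·(3t)^j·(3/t)^(13-j), with t-exponent 1j − 1(13−j) = 2j − 13.
Set 2j − 13 = 5: j = 9.
C(13,9) = 715; 3^9 = 19683; 3^4 = 81.
Coefficient = 715 · 19683 · 81 = 1139940945.

1139940945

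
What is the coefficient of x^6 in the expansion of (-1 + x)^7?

-7

The general term is C(7,j)·(-1)^j·(x)^(7-j); the x^6 term has j = 1.
C(7,1) = 7.
Coefficient = C(7,1) · (-1)^1 = 7 · (-1) = -7.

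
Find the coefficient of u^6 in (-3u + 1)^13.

The general term is C(13,j)·(-3u)^j·(1)^(13-j); the u^6 term has j = 6.
C(13,6) = 1716.
Coefficient = C(13,6) · (-3)^6 = 1716 · 729 = 1250964.

1250964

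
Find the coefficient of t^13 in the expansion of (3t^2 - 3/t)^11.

General term: C(11,j)·(3t^2)^j·(-3/t)^(11-j), with t-exponent 2j − 1(11−j) = 3j − 11.
Set 3j − 11 = 13: j = 8.
C(11,8) = 165; 3^8 = 6561; (-3)^3 = -27.
Coefficient = 165 · 6561 · (-27) = -29229255.

-29229255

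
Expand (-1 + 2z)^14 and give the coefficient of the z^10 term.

The general term is C(14,j)·(-1)^j·(2z)^(14-j); the z^10 term has j = 4.
C(14,4) = 1001.
Coefficient = C(14,4) · 2^10 = 1001 · 1024 = 1025024.

1025024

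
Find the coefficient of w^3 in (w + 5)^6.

2500

The general term is C(6,j)·(w)^j·(5)^(6-j); the w^3 term has j = 3.
C(6,3) = 20.
Coefficient = C(6,3) · 5^3 = 20 · 125 = 2500.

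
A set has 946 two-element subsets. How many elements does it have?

44

n(n−1)/2 = 946 ⇒ n(n−1) = 1892. Since 44·43 = 1892, n = 44.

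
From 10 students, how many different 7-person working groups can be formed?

120

This is C(10,7) = 120.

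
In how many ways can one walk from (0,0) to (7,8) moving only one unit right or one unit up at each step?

6435

Each path is a sequence of 15 steps with 7 rights: C(15,7) = 6435.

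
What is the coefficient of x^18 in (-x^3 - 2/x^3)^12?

1760

General term: C(12,j)·(-x^3)^j·(-2/x^3)^(12-j), with x-exponent 3j − 3(12−j) = 6j − 36.
Set 6j − 36 = 18: j = 9.
C(12,9) = 220; (-1)^9 = -1; (-2)^3 = -8.
Coefficient = 220 · (-1) · (-8) = 1760.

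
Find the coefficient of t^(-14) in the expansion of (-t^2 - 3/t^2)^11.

General term: C(11,j)·(-t^2)^j·(-3/t^2)^(11-j), with t-exponent 2j − 2(11−j) = 4j − 22.
Set 4j − 22 = -14: j = 2.
C(11,2) = 55; (-1)^2 = 1; (-3)^9 = -19683.
Coefficient = 55 · 1 · (-19683) = -1082565.

-1082565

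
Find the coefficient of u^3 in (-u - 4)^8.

57344

The general term is C(8,j)·(-u)^j·(-4)^(8-j); the u^3 term has j = 3.
C(8,3) = 56.
Coefficient = C(8,3) · (-1)^3 · (-4)^5 = 56 · (-1) · (-1024) = 57344.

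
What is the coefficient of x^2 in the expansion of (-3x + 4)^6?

The general term is C(6,j)·(-3x)^j·(4)^(6-j); the x^2 term has j = 2.
C(6,2) = 15.
Coefficient = C(6,2) · (-3)^2 · 4^4 = 15 · 9 · 256 = 34560.

34560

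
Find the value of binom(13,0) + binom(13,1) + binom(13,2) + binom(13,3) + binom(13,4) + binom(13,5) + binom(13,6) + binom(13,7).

5812

1 + 13 + 78 + 286 + 715 + 1287 + 1716 + 1716 = 5812.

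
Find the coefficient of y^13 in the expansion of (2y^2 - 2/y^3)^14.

General term: C(14,j)·(2y^2)^j·(-2/y^3)^(14-j), with y-exponent 2j − 3(14−j) = 5j − 42.
Set 5j − 42 = 13: j = 11.
C(14,11) = 364; 2^11 = 2048; (-2)^3 = -8.
Coefficient = 364 · 2048 · (-8) = -5963776.

-5963776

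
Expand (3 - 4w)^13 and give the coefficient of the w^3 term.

The general term is C(13,j)·(3)^j·(-4w)^(13-j); the w^3 term has j = 10.
C(13,10) = 286.
Coefficient = C(13,10) · 3^10 · (-4)^3 = 286 · 59049 · (-64) = -1080832896.

-1080832896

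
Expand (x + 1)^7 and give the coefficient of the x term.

The general term is C(7,j)·(x)^j·(1)^(7-j); the x^1 term has j = 1.
C(7,1) = 7.
Coefficient = C(7,1) = 7.

7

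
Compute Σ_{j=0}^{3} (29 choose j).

4090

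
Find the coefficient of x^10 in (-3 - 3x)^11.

-1948617

The general term is C(11,j)·(-3)^j·(-3x)^(11-j); the x^10 term has j = 1.
C(11,1) = 11.
Coefficient = C(11,1) · (-3)^1 · (-3)^10 = 11 · (-3) · 59049 = -1948617.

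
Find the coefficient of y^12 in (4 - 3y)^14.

773778096

The general term is C(14,j)·(4)^j·(-3y)^(14-j); the y^12 term has j = 2.
C(14,2) = 91.
Coefficient = C(14,2) · 4^2 · (-3)^12 = 91 · 16 · 531441 = 773778096.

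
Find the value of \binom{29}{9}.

C(29,9) = (29·28·27·26·25·24·23·22·21) / 9! = 3634245014400 / 362880 = 10015005.

10015005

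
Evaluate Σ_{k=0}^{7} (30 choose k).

2804012

1 + 30 + 435 + 4060 + 27405 + 142506 + 593775 + 2035800 = 2804012.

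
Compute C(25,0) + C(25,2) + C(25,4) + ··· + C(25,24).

16777216

Even-r terms of row 25 sum to 2^24 = 16777216.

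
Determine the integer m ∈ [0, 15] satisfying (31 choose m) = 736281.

C(31,m) increases on 0 ≤ m ≤ 15. C(31,5) = 169911 and C(31,6) = 736281, so m = 6.

6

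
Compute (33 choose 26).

4272048

C(33,26) = C(33,7) by symmetry.
C(33,7) = (33·32·31·30·29·28·27) / 7! = 21531121920 / 5040 = 4272048.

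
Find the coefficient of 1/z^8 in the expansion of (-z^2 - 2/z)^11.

-11264

General term: C(11,j)·(-z^2)^j·(-2/z)^(11-j), with z-exponent 2j − 1(11−j) = 3j − 11.
Set 3j − 11 = -8: j = 1.
C(11,1) = 11; (-1)^1 = -1; (-2)^10 = 1024.
Coefficient = 11 · (-1) · 1024 = -11264.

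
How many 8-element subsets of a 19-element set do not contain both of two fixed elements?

All 8-subsets: C(19,8) = 75582. Those containing both fixed elements: C(17,6) = 12376.
75582 − 12376 = 63206.

63206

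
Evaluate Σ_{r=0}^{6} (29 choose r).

621616

1 + 29 + 406 + 3654 + 23751 + 118755 + 475020 = 621616.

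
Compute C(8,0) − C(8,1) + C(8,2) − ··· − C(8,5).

-21

The partial alternating sum Σ_{k=0}^{5} (−1)^k C(8,k) = (−1)^5 C(7,5) = -21.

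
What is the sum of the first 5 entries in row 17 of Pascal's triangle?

1 + 17 + 136 + 680 + 2380 = 3214.

3214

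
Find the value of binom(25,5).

C(25,5) = (25·24·23·22·21) / 5! = 6375600 / 120 = 53130.

53130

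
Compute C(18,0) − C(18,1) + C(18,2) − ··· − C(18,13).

-2380

The partial alternating sum Σ_{k=0}^{13} (−1)^k C(18,k) = (−1)^13 C(17,13) = -2380.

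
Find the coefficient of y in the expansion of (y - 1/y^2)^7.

General term: C(7,j)·(y)^j·(-1/y^2)^(7-j), with y-exponent 1j − 2(7−j) = 3j − 14.
Set 3j − 14 = 1: j = 5.
C(7,5) = 21; 1^5 = 1; (-1)^2 = 1.
Coefficient = 21 · 1 · 1 = 21.

21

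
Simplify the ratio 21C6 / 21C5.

8/3

C(n,k+1)/C(n,k) = (n−k)/(k+1) = (21−5)/(5+1) = 16/6 = 8/3.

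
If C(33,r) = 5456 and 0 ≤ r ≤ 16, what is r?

C(33,r) increases on 0 ≤ r ≤ 16. C(33,2) = 528 and C(33,3) = 5456, so r = 3.

3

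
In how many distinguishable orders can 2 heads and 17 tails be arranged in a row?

171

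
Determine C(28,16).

30421755

C(28,16) = C(28,12) by symmetry.
C(28,12) = (28·27·26·25·24·23·22·21·20·19·18·17) / 12! = 14572069319808000 / 479001600 = 30421755.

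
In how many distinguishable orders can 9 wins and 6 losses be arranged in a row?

Choose positions for the wins: C(15,9) = 5005.

5005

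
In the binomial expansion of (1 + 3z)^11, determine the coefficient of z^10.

The general term is C(11,j)·(1)^j·(3z)^(11-j); the z^10 term has j = 1.
C(11,1) = 11.
Coefficient = C(11,1) · 3^10 = 11 · 59049 = 649539.

649539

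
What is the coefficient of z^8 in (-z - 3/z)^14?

9828

General term: C(14,j)·(-z)^j·(-3/z)^(14-j), with z-exponent 1j − 1(14−j) = 2j − 14.
Set 2j − 14 = 8: j = 11.
C(14,11) = 364; (-1)^11 = -1; (-3)^3 = -27.
Coefficient = 364 · (-1) · (-27) = 9828.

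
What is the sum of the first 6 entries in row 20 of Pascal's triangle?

21700

1 + 20 + 190 + 1140 + 4845 + 15504 = 21700.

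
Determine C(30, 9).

14307150

C(30,9) = (30·29·28·27·26·25·24·23·22) / 9! = 5191778592000 / 362880 = 14307150.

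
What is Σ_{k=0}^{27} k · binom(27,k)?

1811939328

Since k·C(27,k) = 27·C(26,k−1), the sum is 27·2^26 = 27·67108864 = 1811939328.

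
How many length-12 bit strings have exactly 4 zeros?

495

Choose the 4 positions: C(12,4) = 495.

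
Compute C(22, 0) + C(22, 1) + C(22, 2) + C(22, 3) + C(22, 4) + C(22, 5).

35443

1 + 22 + 231 + 1540 + 7315 + 26334 = 35443.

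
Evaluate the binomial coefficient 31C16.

C(31,16) = C(31,15) by symmetry.
C(31,15) = (31·30·29·28·27·26·25·24·23·22·21·20·19·18·17) / 15! = 393008709555221760000 / 1307674368000 = 300540195.

300540195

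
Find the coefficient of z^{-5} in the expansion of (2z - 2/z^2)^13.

14057472

General term: C(13,j)·(2z)^j·(-2/z^2)^(13-j), with z-exponent 1j − 2(13−j) = 3j − 26.
Set 3j − 26 = -5: j = 7.
C(13,7) = 1716; 2^7 = 128; (-2)^6 = 64.
Coefficient = 1716 · 128 · 64 = 14057472.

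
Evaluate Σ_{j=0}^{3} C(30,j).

1 + 30 + 435 + 4060 = 4526.

4526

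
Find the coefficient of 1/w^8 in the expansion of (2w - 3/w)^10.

-393660

General term: C(10,j)·(2w)^j·(-3/w)^(10-j), with w-exponent 1j − 1(10−j) = 2j − 10.
Set 2j − 10 = -8: j = 1.
C(10,1) = 10; 2^1 = 2; (-3)^9 = -19683.
Coefficient = 10 · 2 · (-19683) = -393660.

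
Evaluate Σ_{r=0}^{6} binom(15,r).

1 + 15 + 105 + 455 + 1365 + 3003 + 5005 = 9949.

9949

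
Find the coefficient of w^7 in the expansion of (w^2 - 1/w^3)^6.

General term: C(6,j)·(w^2)^j·(-1/w^3)^(6-j), with w-exponent 2j − 3(6−j) = 5j − 18.
Set 5j − 18 = 7: j = 5.
C(6,5) = 6; 1^5 = 1; (-1)^1 = -1.
Coefficient = 6 · 1 · (-1) = -6.

-6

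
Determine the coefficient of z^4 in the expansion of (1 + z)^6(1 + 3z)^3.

762

Coefficient of z^4 = Σ_{j} C(6,j)·1^j·C(3,4-j)·3^(4-j) for j from 1 to 4.
= 162 + 405 + 180 + 15 = 762.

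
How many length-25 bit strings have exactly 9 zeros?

2042975

Choose the 9 positions: C(25,9) = 2042975.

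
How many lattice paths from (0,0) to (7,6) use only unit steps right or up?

1716

Each path is a sequence of 13 steps with 7 rights: C(13,7) = 1716.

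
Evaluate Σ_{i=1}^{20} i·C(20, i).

Since i·C(20,i) = 20·C(19,i−1), the sum is 20·2^19 = 20·524288 = 10485760.

10485760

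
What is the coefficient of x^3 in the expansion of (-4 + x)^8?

-57344

The general term is C(8,j)·(-4)^j·(x)^(8-j); the x^3 term has j = 5.
C(8,5) = 56.
Coefficient = C(8,5) · (-4)^5 = 56 · (-1024) = -57344.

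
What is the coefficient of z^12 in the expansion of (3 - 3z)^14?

435250179

The general term is C(14,j)·(3)^j·(-3z)^(14-j); the z^12 term has j = 2.
C(14,2) = 91.
Coefficient = C(14,2) · 3^2 · (-3)^12 = 91 · 9 · 531441 = 435250179.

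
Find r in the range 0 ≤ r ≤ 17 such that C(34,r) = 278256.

5

C(34,r) increases on 0 ≤ r ≤ 17. C(34,4) = 46376 and C(34,5) = 278256, so r = 5.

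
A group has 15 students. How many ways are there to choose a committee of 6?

5005

This is C(15,6) = 5005.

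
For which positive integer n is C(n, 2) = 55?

n(n−1)/2 = 55 ⇒ n(n−1) = 110. Since 11·10 = 110, n = 11.

11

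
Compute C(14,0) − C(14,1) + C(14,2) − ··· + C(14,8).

1287

The partial alternating sum Σ_{k=0}^{8} (−1)^k C(14,k) = (−1)^8 C(13,8) = 1287.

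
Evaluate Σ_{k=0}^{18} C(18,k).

262144

Setting x = 1 in (1+x)^18 gives Σ C(18,k) = 2^18 = 262144.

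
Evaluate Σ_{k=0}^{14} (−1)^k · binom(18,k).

680

The partial alternating sum Σ_{k=0}^{14} (−1)^k C(18,k) = (−1)^14 C(17,14) = 680.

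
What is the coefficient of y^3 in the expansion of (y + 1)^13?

The general term is C(13,j)·(y)^j·(1)^(13-j); the y^3 term has j = 3.
C(13,3) = 286.
Coefficient = C(13,3) = 286.

286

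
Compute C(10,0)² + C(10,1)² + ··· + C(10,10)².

184756

By Vandermonde's identity, Σ C(10,r)² = C(20,10) = 184756.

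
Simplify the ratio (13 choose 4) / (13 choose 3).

5/2

C(n,k+1)/C(n,k) = (n−k)/(k+1) = (13−3)/(3+1) = 10/4 = 5/2.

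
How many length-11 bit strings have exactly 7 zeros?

Choose the 7 positions: C(11,7) = 330.

330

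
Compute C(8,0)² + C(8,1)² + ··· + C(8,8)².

By Vandermonde's identity, Σ C(8,k)² = C(16,8) = 12870.

12870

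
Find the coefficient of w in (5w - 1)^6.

The general term is C(6,j)·(5w)^j·(-1)^(6-j); the w^1 term has j = 1.
C(6,1) = 6.
Coefficient = C(6,1) · 5^1 · (-1)^5 = 6 · 5 · (-1) = -30.

-30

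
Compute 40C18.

113380261800

C(40,18) = (40·39·38·37·36·35·34·33·32·31·30·29·28·27·26·25·24·23) / 18! = 725902806896876799590400000 / 6402373705728000 = 113380261800.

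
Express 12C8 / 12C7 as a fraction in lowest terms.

5/8

C(n,k+1)/C(n,k) = (n−k)/(k+1) = (12−7)/(7+1) = 5/8.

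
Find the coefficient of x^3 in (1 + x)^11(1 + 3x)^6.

Coefficient of x^3 = Σ_{j} C(11,j)·1^j·C(6,3-j)·3^(3-j) for j from 0 to 3.
= 540 + 1485 + 990 + 165 = 3180.

3180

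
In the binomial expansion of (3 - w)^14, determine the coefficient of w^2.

48361131

The general term is C(14,j)·(3)^j·(-w)^(14-j); the w^2 term has j = 12.
C(14,12) = 91.
Coefficient = C(14,12) · 3^12 = 91 · 531441 = 48361131.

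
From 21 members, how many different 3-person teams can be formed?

1330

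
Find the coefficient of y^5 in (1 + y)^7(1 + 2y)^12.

127845

Coefficient of y^5 = Σ_{j} C(7,j)·1^j·C(12,5-j)·2^(5-j) for j from 0 to 5.
= 25344 + 55440 + 36960 + 9240 + 840 + 21 = 127845.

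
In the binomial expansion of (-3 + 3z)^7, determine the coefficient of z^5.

45927

The general term is C(7,j)·(-3)^j·(3z)^(7-j); the z^5 term has j = 2.
C(7,2) = 21.
Coefficient = C(7,2) · (-3)^2 · 3^5 = 21 · 9 · 243 = 45927.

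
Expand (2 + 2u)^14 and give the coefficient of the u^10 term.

16400384

The general term is C(14,j)·(2)^j·(2u)^(14-j); the u^10 term has j = 4.
C(14,4) = 1001.
Coefficient = C(14,4) · 2^4 · 2^10 = 1001 · 16 · 1024 = 16400384.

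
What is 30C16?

C(30,16) = C(30,14) by symmetry.
C(30,14) = (30·29·28·27·26·25·24·23·22·21·20·19·18·17) / 14! = 12677700308232960000 / 87178291200 = 145422675.

145422675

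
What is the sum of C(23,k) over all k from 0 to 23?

8388608

The entries of row 23 sum to 2^23 = 8388608.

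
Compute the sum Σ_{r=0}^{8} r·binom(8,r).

1024

Differentiating (1+x)^8 and setting x=1: Σ r·C(8,r) = 8·2^7 = 1024.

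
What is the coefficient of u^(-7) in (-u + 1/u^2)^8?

-56

General term: C(8,j)·(-u)^j·(1/u^2)^(8-j), with u-exponent 1j − 2(8−j) = 3j − 16.
Set 3j − 16 = -7: j = 3.
C(8,3) = 56; (-1)^3 = -1; 1^5 = 1.
Coefficient = 56 · (-1) · 1 = -56.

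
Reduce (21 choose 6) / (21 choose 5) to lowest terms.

C(n,k+1)/C(n,k) = (n−k)/(k+1) = (21−5)/(5+1) = 16/6 = 8/3.

8/3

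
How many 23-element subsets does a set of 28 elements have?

C(28,23) = C(28,5) by symmetry.
C(28,5) = (28·27·26·25·24) / 5! = 11793600 / 120 = 98280.

98280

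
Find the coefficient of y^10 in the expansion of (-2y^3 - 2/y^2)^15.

General term: C(15,j)·(-2y^3)^j·(-2/y^2)^(15-j), with y-exponent 3j − 2(15−j) = 5j − 30.
Set 5j − 30 = 10: j = 8.
C(15,8) = 6435; (-2)^8 = 256; (-2)^7 = -128.
Coefficient = 6435 · 256 · (-128) = -210862080.

-210862080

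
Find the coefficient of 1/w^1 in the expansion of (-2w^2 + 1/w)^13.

11440

General term: C(13,j)·(-2w^2)^j·(1/w)^(13-j), with w-exponent 2j − 1(13−j) = 3j − 13.
Set 3j − 13 = -1: j = 4.
C(13,4) = 715; (-2)^4 = 16; 1^9 = 1.
Coefficient = 715 · 16 · 1 = 11440.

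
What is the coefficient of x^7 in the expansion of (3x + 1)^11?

The general term is C(11,j)·(3x)^j·(1)^(11-j); the x^7 term has j = 7.
C(11,7) = 330.
Coefficient = C(11,7) · 3^7 = 330 · 2187 = 721710.

721710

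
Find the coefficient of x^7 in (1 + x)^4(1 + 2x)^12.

Coefficient of x^7 = Σ_{j} C(4,j)·1^j·C(12,7-j)·2^(7-j) for j from 0 to 4.
= 101376 + 236544 + 152064 + 31680 + 1760 = 523424.

523424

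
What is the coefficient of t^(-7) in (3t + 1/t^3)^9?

General term: C(9,j)·(3t)^j·(1/t^3)^(9-j), with t-exponent 1j − 3(9−j) = 4j − 27.
Set 4j − 27 = -7: j = 5.
C(9,5) = 126; 3^5 = 243; 1^4 = 1.
Coefficient = 126 · 243 · 1 = 30618.

30618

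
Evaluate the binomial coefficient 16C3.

C(16,3) = (16·15·14) / 3! = 3360 / 6 = 560.

560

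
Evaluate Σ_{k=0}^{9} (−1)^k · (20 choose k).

-92378

The partial alternating sum Σ_{k=0}^{9} (−1)^k C(20,k) = (−1)^9 C(19,9) = -92378.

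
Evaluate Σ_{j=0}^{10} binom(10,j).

1024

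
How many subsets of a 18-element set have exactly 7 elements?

Choose the 7 positions: C(18,7) = 31824.

31824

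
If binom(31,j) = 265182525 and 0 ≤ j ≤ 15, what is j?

C(31,j) increases on 0 ≤ j ≤ 15. C(31,13) = 206253075 and C(31,14) = 265182525, so j = 14.

14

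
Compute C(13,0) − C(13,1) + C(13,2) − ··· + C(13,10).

66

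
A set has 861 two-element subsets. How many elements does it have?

42

n(n−1)/2 = 861 ⇒ n(n−1) = 1722. Since 42·41 = 1722, n = 42.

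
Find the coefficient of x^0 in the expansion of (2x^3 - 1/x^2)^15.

-320320

General term: C(15,j)·(2x^3)^j·(-1/x^2)^(15-j), with x-exponent 3j − 2(15−j) = 5j − 30.
Set 5j − 30 = 0: j = 6.
C(15,6) = 5005; 2^6 = 64; (-1)^9 = -1.
Coefficient = 5005 · 64 · (-1) = -320320.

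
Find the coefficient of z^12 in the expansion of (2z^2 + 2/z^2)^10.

46080

General term: C(10,j)·(2z^2)^j·(2/z^2)^(10-j), with z-exponent 2j − 2(10−j) = 4j − 20.
Set 4j − 20 = 12: j = 8.
C(10,8) = 45; 2^8 = 256; 2^2 = 4.
Coefficient = 45 · 256 · 4 = 46080.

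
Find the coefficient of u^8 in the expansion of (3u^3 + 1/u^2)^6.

1215

General term: C(6,j)·(3u^3)^j·(1/u^2)^(6-j), with u-exponent 3j − 2(6−j) = 5j − 12.
Set 5j − 12 = 8: j = 4.
C(6,4) = 15; 3^4 = 81; 1^2 = 1.
Coefficient = 15 · 81 · 1 = 1215.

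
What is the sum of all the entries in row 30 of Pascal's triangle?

Setting x = 1 in (1+x)^30 gives Σ C(30,k) = 2^30 = 1073741824.

1073741824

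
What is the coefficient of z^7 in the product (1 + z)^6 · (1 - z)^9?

Coefficient of z^7 = Σ_{j} C(6,j)·1^j·C(9,7-j)·(-1)^(7-j) for j from 0 to 6.
= (-36) + 504 + (-1890) + 2520 + (-1260) + 216 + (-9) = 45.

45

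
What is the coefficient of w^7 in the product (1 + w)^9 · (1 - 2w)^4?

Coefficient of w^7 = Σ_{j} C(9,j)·1^j·C(4,7-j)·(-2)^(7-j) for j from 3 to 7.
= 1344 + (-4032) + 3024 + (-672) + 36 = -300.

-300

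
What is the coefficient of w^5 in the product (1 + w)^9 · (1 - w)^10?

-36

Coefficient of w^5 = Σ_{j} C(9,j)·1^j·C(10,5-j)·(-1)^(5-j) for j from 0 to 5.
= (-252) + 1890 + (-4320) + 3780 + (-1260) + 126 = -36.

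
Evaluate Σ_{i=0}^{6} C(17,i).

1 + 17 + 136 + 680 + 2380 + 6188 + 12376 = 21778.

21778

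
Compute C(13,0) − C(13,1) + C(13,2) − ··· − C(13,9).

The partial alternating sum Σ_{k=0}^{9} (−1)^k C(13,k) = (−1)^9 C(12,9) = -220.

-220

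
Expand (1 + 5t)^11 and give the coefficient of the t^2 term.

The general term is C(11,j)·(1)^j·(5t)^(11-j); the t^2 term has j = 9.
C(11,9) = 55.
Coefficient = C(11,9) · 5^2 = 55 · 25 = 1375.

1375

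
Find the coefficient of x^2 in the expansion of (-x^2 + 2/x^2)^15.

823680

General term: C(15,j)·(-x^2)^j·(2/x^2)^(15-j), with x-exponent 2j − 2(15−j) = 4j − 30.
Set 4j − 30 = 2: j = 8.
C(15,8) = 6435; (-1)^8 = 1; 2^7 = 128.
Coefficient = 6435 · 1 · 128 = 823680.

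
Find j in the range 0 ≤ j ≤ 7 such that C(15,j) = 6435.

C(15,j) increases on 0 ≤ j ≤ 7. C(15,6) = 5005 and C(15,7) = 6435, so j = 7.

7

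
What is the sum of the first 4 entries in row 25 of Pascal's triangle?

1 + 25 + 300 + 2300 = 2626.

2626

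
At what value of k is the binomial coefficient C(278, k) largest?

139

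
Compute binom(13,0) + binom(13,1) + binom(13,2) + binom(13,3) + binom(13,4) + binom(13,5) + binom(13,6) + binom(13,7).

5812

1 + 13 + 78 + 286 + 715 + 1287 + 1716 + 1716 = 5812.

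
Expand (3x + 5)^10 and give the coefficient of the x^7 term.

32805000

The general term is C(10,j)·(3x)^j·(5)^(10-j); the x^7 term has j = 7.
C(10,7) = 120.
Coefficient = C(10,7) · 3^7 · 5^3 = 120 · 2187 · 125 = 32805000.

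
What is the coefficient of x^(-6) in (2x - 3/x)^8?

-34992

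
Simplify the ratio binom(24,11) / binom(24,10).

C(n,k+1)/C(n,k) = (n−k)/(k+1) = (24−10)/(10+1) = 14/11.

14/11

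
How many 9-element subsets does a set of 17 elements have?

24310

C(17,9) = C(17,8) by symmetry.
C(17,8) = (17·16·15·14·13·12·11·10) / 8! = 980179200 / 40320 = 24310.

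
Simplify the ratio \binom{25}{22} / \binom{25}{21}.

C(n,k+1)/C(n,k) = (n−k)/(k+1) = (25−21)/(21+1) = 4/22 = 2/11.

2/11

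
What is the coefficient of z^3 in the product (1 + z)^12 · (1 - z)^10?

Coefficient of z^3 = Σ_{j} C(12,j)·1^j·C(10,3-j)·(-1)^(3-j) for j from 0 to 3.
= (-120) + 540 + (-660) + 220 = -20.

-20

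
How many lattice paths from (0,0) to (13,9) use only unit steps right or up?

497420

Each path is a sequence of 22 steps with 13 rights: C(22,13) = 497420.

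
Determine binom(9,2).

36

C(9,2) = (9·8) / 2! = 72 / 2 = 36.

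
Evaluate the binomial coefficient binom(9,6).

C(9,6) = C(9,3) by symmetry.
C(9,3) = (9·8·7) / 3! = 504 / 6 = 84.

84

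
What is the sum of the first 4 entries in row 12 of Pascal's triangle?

1 + 12 + 66 + 220 = 299.

299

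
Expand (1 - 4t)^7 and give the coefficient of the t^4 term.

The general term is C(7,j)·(1)^j·(-4t)^(7-j); the t^4 term has j = 3.
C(7,3) = 35.
Coefficient = C(7,3) · (-4)^4 = 35 · 256 = 8960.

8960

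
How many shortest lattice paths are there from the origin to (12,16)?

Each path is a sequence of 28 steps with 12 rights: C(28,12) = 30421755.

30421755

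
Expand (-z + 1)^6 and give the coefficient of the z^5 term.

The general term is C(6,j)·(-z)^j·(1)^(6-j); the z^5 term has j = 5.
C(6,5) = 6.
Coefficient = C(6,5) · (-1)^5 = 6 · (-1) = -6.

-6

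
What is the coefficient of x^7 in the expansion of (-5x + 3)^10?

-253125000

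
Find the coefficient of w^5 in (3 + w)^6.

The general term is C(6,j)·(3)^j·(w)^(6-j); the w^5 term has j = 1.
C(6,1) = 6.
Coefficient = C(6,1) · 3^1 = 6 · 3 = 18.

18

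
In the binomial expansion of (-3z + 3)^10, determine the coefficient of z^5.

-14880348

The general term is C(10,j)·(-3z)^j·(3)^(10-j); the z^5 term has j = 5.
C(10,5) = 252.
Coefficient = C(10,5) · (-3)^5 · 3^5 = 252 · (-243) · 243 = -14880348.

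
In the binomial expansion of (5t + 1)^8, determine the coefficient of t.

The general term is C(8,j)·(5t)^j·(1)^(8-j); the t^1 term has j = 1.
C(8,1) = 8.
Coefficient = C(8,1) · 5^1 = 8 · 5 = 40.

40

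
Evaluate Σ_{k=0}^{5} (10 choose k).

638

1 + 10 + 45 + 120 + 210 + 252 = 638.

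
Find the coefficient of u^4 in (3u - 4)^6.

19440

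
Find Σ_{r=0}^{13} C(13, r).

Setting x = 1 in (1+x)^13 gives Σ C(13,r) = 2^13 = 8192.

8192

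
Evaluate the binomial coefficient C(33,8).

13884156

C(33,8) = (33·32·31·30·29·28·27·26) / 8! = 559809169920 / 40320 = 13884156.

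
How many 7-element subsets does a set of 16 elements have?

11440

C(16,7) = (16·15·14·13·12·11·10) / 7! = 57657600 / 5040 = 11440.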